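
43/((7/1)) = 43/7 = 6.14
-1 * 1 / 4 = -1 / 4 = -0.25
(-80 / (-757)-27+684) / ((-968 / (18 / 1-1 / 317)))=-2837832445 / 232289992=-12.22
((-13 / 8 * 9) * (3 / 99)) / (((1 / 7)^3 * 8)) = -13377 / 704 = -19.00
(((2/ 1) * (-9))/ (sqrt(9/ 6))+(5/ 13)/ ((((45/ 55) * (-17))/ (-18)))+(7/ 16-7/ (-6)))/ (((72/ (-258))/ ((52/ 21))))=-958771/ 51408+1118 * sqrt(6)/ 21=111.76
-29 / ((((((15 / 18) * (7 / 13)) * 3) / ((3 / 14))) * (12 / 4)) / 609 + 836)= -32799 / 945551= -0.03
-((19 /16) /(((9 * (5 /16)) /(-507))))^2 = -10310521 /225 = -45824.54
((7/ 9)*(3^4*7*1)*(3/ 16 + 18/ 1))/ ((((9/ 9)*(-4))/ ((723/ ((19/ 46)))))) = -2134016199/ 608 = -3509895.06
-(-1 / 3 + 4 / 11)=-1 / 33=-0.03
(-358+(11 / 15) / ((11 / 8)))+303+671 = 9248 / 15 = 616.53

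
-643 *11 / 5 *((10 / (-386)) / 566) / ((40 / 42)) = 148533 / 2184760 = 0.07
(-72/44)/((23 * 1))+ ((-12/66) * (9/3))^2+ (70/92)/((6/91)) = 392945/33396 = 11.77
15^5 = 759375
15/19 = 0.79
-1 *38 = -38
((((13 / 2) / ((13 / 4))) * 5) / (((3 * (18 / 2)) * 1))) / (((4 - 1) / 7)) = 70 / 81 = 0.86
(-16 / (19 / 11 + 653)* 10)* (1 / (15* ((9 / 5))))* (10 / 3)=-8800 / 291681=-0.03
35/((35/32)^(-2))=42875/1024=41.87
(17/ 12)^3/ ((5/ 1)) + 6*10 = 523313/ 8640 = 60.57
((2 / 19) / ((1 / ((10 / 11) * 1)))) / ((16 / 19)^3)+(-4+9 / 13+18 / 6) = -21591 / 146432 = -0.15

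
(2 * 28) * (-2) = -112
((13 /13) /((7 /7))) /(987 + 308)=1 /1295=0.00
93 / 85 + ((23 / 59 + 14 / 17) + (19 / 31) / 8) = 2965141 / 1243720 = 2.38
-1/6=-0.17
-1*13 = -13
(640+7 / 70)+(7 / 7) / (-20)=12801 / 20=640.05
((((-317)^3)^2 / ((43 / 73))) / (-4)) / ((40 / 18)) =-666685397572221033 / 3440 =-193803894643087.51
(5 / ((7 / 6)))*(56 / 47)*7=1680 / 47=35.74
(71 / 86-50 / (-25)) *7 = 1701 / 86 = 19.78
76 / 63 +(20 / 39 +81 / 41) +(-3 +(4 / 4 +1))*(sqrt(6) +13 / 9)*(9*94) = -846*sqrt(6) - 40909471 / 33579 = -3290.57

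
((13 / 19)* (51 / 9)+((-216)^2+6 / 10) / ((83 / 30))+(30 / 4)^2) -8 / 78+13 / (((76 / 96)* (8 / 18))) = 4172561147 / 246012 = 16960.80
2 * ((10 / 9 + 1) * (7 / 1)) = 266 / 9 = 29.56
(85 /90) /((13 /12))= 34 /39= 0.87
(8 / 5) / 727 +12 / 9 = 14564 / 10905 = 1.34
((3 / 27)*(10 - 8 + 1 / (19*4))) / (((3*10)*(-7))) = -17 / 15960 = -0.00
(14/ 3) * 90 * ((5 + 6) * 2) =9240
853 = 853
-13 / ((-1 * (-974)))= -13 / 974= -0.01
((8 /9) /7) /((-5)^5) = -8 /196875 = -0.00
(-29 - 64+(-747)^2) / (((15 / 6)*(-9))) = -371944 / 15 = -24796.27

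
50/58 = 25/29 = 0.86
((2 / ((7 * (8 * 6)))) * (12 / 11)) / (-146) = -1 / 22484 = -0.00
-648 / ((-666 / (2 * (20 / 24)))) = 60 / 37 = 1.62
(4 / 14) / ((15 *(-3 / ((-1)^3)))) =2 / 315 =0.01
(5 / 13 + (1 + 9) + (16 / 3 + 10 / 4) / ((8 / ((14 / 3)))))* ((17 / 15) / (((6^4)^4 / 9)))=237949 / 4400931455631360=0.00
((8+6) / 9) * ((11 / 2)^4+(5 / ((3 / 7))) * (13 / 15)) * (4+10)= 6528025 / 324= 20148.23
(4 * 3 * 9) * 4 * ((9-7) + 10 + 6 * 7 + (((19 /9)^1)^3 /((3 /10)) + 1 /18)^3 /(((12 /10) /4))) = 51932002765621516 /1162261467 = 44681858.81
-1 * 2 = -2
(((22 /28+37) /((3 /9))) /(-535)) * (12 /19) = -9522 /71155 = -0.13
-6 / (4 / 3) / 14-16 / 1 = -457 / 28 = -16.32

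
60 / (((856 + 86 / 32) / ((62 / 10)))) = 5952 / 13739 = 0.43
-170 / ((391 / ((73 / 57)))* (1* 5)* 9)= -146 / 11799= -0.01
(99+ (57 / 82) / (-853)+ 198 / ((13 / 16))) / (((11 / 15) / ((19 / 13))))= 682.99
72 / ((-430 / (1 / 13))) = -36 / 2795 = -0.01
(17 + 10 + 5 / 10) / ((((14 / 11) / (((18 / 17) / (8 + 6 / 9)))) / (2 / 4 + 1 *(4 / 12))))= 27225 / 12376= 2.20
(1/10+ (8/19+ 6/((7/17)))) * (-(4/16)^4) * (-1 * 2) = 20073/170240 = 0.12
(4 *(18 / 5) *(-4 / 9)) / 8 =-4 / 5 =-0.80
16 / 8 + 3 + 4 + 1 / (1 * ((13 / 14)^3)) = 10.25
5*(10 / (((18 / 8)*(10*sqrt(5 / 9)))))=4*sqrt(5) / 3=2.98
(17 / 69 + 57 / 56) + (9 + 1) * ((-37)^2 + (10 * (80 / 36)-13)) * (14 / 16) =139807735 / 11592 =12060.71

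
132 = 132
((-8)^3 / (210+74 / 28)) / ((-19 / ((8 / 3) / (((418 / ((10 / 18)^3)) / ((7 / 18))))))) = 12544000 / 232685871561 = 0.00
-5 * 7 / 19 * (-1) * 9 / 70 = 9 / 38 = 0.24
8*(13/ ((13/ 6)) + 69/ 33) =712/ 11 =64.73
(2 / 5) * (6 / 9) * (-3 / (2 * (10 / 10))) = -2 / 5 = -0.40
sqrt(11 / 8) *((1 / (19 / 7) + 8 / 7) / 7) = 201 *sqrt(22) / 3724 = 0.25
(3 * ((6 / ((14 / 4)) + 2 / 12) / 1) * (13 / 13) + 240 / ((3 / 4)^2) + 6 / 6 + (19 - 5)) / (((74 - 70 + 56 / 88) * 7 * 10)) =206657 / 149940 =1.38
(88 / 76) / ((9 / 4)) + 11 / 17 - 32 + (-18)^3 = -17043271 / 2907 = -5862.84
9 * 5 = 45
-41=-41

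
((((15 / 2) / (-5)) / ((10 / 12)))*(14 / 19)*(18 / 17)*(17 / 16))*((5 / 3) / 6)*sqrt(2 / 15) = -21*sqrt(30) / 760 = -0.15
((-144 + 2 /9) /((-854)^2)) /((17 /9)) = -647 /6199186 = -0.00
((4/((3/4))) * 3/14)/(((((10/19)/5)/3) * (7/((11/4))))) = 627/49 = 12.80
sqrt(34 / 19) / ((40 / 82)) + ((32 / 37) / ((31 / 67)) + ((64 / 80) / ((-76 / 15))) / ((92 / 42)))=1801595 / 1002478 + 41 *sqrt(646) / 380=4.54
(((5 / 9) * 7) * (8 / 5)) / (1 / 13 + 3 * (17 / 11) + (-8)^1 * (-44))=4004 / 229545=0.02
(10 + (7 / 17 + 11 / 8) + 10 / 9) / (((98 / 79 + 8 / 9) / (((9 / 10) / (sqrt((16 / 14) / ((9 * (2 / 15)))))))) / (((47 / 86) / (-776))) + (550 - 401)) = -0.00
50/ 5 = 10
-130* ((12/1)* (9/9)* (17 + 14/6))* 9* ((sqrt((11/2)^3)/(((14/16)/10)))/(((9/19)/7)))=-591315086.34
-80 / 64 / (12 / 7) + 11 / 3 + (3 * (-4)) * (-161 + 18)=27503 / 16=1718.94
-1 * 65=-65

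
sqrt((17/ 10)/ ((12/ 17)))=17 * sqrt(30)/ 60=1.55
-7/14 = -1/2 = -0.50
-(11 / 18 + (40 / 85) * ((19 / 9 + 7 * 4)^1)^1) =-4523 / 306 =-14.78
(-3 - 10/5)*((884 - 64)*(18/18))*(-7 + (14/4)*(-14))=229600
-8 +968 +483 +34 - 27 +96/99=47882/33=1450.97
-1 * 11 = -11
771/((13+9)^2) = 771/484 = 1.59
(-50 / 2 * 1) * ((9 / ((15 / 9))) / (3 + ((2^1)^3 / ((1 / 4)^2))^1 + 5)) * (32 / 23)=-540 / 391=-1.38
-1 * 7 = -7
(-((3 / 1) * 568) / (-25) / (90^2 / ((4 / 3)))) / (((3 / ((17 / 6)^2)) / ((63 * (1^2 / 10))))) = 143633 / 759375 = 0.19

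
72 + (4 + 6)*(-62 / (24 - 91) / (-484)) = 583549 / 8107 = 71.98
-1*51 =-51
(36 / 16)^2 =81 / 16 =5.06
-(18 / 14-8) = 47 / 7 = 6.71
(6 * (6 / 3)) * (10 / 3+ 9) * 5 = 740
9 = 9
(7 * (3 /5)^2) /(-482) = -63 /12050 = -0.01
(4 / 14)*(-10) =-20 / 7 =-2.86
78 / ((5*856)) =39 / 2140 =0.02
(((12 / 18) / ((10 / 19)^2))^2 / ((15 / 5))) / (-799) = -130321 / 53932500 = -0.00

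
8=8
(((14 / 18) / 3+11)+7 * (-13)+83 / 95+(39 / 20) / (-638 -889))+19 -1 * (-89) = 152135467 / 5222340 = 29.13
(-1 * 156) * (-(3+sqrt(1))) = 624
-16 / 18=-8 / 9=-0.89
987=987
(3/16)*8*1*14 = 21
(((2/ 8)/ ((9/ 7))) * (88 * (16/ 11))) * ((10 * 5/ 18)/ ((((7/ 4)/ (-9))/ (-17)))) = 54400/ 9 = 6044.44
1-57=-56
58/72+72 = 2621/36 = 72.81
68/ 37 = 1.84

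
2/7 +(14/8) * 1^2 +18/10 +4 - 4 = 3.84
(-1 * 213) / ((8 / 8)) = -213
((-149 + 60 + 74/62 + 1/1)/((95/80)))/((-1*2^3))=5382/589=9.14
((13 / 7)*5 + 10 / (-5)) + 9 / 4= 267 / 28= 9.54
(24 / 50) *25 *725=8700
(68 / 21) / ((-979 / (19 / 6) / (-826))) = 8.65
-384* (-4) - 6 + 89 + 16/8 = 1621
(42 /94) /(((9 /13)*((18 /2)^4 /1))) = 91 /925101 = 0.00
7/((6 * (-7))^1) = -1/6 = -0.17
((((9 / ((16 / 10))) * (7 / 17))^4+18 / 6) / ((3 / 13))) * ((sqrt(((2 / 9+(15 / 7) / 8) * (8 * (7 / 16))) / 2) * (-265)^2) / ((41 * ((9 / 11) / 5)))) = 181962648989889625 * sqrt(494) / 3029655453696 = 1334911.53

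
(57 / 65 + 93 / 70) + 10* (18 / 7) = 25407 / 910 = 27.92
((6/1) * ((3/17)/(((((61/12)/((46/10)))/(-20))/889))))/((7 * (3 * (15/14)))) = -3925824/5185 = -757.15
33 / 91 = 0.36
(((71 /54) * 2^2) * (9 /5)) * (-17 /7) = -2414 /105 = -22.99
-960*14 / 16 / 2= -420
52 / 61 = 0.85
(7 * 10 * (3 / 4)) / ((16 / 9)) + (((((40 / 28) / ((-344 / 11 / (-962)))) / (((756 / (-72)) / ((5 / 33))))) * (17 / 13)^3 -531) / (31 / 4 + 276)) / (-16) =3450981634981 / 116396411040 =29.65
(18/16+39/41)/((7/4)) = 681/574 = 1.19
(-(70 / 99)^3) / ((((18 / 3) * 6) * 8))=-42875 / 34930764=-0.00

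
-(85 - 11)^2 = -5476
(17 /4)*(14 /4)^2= 833 /16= 52.06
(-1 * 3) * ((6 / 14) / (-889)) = 9 / 6223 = 0.00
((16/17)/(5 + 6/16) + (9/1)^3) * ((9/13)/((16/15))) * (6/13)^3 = 1942883415/41756182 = 46.53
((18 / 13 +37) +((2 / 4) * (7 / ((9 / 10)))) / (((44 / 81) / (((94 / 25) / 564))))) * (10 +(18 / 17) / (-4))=72764723 / 194480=374.15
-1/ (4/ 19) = -19/ 4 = -4.75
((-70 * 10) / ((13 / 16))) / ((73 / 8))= -89600 / 949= -94.42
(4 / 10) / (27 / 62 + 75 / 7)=0.04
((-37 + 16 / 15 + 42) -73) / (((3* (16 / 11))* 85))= -2761 / 15300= -0.18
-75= -75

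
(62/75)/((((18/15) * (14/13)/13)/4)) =10478/315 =33.26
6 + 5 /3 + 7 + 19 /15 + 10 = 389 /15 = 25.93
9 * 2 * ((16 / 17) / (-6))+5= 37 / 17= 2.18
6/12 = 1/2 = 0.50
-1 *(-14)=14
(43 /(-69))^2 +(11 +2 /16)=438521 /38088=11.51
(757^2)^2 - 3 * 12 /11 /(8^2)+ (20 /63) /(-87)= 316778711433110207 /964656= 328385156400.95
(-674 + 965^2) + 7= 930558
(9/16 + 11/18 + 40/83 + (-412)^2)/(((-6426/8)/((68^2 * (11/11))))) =-137958405100/141183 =-977160.18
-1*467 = -467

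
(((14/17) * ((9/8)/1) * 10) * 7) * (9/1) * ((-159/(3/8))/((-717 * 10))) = 140238/4063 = 34.52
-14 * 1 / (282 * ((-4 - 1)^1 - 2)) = 1 / 141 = 0.01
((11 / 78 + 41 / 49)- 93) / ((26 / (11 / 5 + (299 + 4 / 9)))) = -2387048983 / 2235870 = -1067.62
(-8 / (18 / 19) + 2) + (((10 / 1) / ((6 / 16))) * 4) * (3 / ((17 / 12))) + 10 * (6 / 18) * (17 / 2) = 37909 / 153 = 247.77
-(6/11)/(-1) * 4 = 24/11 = 2.18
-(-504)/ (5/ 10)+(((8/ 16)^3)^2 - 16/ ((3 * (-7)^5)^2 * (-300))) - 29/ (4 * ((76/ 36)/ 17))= 220178051657326489/ 231855684379200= 949.63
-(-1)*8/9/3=8/27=0.30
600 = 600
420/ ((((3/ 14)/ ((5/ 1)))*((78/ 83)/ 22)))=8947400/ 39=229420.51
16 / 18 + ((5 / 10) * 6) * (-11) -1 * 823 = -7696 / 9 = -855.11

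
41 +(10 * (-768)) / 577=15977 / 577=27.69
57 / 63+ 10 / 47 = 1103 / 987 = 1.12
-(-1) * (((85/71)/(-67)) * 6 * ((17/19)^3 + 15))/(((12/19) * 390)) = -916283/133947606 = -0.01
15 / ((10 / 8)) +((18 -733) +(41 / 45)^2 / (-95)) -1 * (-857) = 153.99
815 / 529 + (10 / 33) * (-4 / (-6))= 1.74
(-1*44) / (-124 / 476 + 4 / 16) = 20944 / 5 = 4188.80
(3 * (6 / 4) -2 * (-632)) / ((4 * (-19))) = -2537 / 152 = -16.69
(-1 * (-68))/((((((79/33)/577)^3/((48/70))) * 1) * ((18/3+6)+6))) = 625917232323504/17256365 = 36271673.22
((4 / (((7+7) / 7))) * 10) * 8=160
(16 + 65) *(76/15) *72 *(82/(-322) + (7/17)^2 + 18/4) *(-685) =-4157901550224/46529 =-89361506.81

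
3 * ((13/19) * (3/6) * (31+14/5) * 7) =46137/190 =242.83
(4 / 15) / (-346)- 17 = -44117 / 2595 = -17.00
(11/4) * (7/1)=77/4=19.25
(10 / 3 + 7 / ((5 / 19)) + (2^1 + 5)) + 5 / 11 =6169 / 165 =37.39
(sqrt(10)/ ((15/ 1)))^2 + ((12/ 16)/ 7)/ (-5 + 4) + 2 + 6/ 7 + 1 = 683/ 180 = 3.79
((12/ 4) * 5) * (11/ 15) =11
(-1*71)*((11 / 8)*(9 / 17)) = -7029 / 136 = -51.68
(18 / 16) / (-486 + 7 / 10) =-45 / 19412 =-0.00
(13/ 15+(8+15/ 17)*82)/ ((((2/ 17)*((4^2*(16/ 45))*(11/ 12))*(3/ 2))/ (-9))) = -5020677/ 704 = -7131.64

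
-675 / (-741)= 225 / 247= 0.91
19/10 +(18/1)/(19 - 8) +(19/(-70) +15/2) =8289/770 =10.76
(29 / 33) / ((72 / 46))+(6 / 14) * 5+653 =5452837 / 8316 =655.70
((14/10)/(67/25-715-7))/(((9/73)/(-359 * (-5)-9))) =-651890/23121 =-28.19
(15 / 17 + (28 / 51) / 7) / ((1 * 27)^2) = 49 / 37179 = 0.00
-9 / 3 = -3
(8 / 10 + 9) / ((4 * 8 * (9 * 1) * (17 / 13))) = 637 / 24480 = 0.03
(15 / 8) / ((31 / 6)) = 45 / 124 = 0.36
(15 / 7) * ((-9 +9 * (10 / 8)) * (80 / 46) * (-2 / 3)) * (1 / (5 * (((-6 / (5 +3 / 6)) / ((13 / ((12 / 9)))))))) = 6435 / 644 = 9.99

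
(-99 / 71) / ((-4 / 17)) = 1683 / 284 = 5.93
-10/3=-3.33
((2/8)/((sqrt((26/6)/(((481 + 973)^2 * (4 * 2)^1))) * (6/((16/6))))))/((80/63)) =5089 * sqrt(78)/260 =172.86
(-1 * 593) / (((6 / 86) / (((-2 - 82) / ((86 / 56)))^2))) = -1093473024 / 43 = -25429605.21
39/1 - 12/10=189/5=37.80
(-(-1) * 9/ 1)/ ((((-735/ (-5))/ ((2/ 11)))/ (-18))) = -108/ 539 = -0.20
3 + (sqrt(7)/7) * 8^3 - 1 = 2 + 512 * sqrt(7)/7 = 195.52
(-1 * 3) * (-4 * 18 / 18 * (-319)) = -3828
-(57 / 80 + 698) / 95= -55897 / 7600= -7.35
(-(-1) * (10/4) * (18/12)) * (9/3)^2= 135/4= 33.75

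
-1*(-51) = 51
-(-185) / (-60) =-37 / 12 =-3.08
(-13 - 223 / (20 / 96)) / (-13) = 5417 / 65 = 83.34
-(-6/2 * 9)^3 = 19683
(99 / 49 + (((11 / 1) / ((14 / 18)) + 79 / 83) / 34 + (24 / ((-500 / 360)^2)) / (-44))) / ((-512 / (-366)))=23721004059 / 15210580000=1.56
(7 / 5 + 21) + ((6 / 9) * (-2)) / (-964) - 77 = -197374 / 3615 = -54.60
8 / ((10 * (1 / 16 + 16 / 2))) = 64 / 645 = 0.10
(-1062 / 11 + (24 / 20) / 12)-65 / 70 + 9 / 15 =-37258 / 385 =-96.77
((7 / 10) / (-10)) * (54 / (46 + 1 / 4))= -378 / 4625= -0.08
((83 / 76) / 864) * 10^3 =10375 / 8208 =1.26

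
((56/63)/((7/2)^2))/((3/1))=32/1323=0.02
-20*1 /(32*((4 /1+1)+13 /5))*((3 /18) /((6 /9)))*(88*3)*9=-7425 /152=-48.85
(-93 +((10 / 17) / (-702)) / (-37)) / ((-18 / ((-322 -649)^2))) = 9679414073861 / 1987011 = 4871343.98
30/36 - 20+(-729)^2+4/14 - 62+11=22317587/42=531371.12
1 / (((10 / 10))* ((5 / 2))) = 2 / 5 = 0.40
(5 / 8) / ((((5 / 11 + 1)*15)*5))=11 / 1920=0.01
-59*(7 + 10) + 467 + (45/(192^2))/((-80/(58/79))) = -1387528221/2588672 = -536.00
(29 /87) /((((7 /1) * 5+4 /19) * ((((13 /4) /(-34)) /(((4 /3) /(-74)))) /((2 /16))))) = 646 /2896101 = 0.00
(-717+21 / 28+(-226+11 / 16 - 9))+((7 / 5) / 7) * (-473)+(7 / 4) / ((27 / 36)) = -250279 / 240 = -1042.83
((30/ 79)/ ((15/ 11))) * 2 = 44/ 79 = 0.56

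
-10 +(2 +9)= 1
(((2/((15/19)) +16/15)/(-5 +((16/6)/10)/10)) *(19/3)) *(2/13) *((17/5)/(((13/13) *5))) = -11628/24245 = -0.48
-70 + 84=14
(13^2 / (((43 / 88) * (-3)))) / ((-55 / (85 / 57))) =22984 / 7353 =3.13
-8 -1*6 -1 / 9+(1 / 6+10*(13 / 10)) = -17 / 18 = -0.94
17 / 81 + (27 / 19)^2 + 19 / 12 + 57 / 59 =32977231 / 6900876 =4.78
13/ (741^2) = 1/ 42237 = 0.00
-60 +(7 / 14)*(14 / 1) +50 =-3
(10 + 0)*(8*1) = 80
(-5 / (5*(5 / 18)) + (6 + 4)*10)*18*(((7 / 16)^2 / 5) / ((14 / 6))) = 45549 / 1600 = 28.47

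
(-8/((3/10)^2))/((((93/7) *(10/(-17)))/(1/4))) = 2.84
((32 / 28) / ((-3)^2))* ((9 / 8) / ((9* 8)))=1 / 504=0.00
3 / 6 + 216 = 433 / 2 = 216.50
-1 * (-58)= 58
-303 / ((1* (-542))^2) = -303 / 293764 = -0.00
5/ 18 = 0.28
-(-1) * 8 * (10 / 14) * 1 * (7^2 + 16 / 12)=6040 / 21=287.62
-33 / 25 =-1.32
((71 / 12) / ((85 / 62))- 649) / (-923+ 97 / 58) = 0.70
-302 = -302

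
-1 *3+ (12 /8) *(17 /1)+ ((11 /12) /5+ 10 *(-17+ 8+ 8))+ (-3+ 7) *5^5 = 750761 /60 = 12512.68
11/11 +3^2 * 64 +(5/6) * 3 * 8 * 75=2077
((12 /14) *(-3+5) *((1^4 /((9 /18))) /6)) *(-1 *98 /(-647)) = 56 /647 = 0.09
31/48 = 0.65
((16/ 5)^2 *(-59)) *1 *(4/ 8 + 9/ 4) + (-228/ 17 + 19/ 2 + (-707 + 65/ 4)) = -4005373/ 1700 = -2356.10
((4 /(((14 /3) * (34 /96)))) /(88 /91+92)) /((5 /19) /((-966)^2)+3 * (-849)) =-1843916256 /180407082120485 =-0.00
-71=-71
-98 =-98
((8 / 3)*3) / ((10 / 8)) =32 / 5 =6.40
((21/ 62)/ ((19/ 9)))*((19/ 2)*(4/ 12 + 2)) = 441/ 124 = 3.56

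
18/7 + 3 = 5.57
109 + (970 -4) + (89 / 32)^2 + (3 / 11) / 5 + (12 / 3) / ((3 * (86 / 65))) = 7874093383 / 7265280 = 1083.80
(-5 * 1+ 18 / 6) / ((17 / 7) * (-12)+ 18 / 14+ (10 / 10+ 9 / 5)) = 70 / 877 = 0.08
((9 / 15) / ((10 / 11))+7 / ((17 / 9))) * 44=81642 / 425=192.10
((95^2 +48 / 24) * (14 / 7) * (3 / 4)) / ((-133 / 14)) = -27081 / 19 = -1425.32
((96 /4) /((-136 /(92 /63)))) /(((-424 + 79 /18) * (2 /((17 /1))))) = 276 /52871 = 0.01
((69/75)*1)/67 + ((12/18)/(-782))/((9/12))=0.01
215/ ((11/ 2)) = 430/ 11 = 39.09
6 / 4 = 3 / 2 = 1.50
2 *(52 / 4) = 26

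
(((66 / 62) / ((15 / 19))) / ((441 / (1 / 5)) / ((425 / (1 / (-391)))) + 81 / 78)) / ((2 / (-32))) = -577916768 / 27462249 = -21.04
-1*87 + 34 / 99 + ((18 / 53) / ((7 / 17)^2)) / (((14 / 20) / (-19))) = -253807261 / 1799721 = -141.03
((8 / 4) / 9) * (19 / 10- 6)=-41 / 45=-0.91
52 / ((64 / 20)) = 65 / 4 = 16.25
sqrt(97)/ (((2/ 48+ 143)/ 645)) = 15480*sqrt(97)/ 3433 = 44.41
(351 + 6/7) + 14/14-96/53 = 130238/371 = 351.05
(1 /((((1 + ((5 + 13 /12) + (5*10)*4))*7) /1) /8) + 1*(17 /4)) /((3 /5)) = 296099 /41748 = 7.09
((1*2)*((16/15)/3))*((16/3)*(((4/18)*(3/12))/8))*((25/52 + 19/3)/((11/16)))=136064/521235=0.26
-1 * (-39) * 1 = 39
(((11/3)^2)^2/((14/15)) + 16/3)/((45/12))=150442/2835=53.07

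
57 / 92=0.62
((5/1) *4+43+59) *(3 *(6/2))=1098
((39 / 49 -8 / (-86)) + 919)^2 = 3756642498436 / 4439449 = 846195.66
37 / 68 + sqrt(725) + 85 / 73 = 28.63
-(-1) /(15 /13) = 13 /15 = 0.87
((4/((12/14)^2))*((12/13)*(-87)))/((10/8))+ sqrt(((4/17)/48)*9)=-22736/65+ sqrt(51)/34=-349.57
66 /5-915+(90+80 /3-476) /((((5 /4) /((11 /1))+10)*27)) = -32552813 /36045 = -903.12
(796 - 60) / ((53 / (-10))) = -7360 / 53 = -138.87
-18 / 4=-9 / 2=-4.50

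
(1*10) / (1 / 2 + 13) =20 / 27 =0.74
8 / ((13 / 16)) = 128 / 13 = 9.85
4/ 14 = 0.29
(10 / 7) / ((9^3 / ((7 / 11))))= 10 / 8019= 0.00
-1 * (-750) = 750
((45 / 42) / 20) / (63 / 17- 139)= -51 / 128800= -0.00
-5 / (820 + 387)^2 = -5 / 1456849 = -0.00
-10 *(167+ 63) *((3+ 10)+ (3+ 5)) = -48300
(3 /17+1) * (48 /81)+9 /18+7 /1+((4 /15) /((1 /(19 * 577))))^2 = 196145974333 /22950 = 8546665.55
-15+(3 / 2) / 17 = -507 / 34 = -14.91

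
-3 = -3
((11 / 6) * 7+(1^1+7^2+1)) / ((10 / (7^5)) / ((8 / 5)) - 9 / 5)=-64370810 / 1814781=-35.47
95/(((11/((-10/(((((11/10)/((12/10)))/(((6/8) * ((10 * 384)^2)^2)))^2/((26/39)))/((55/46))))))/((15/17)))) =-1922366988726455645832217000000.00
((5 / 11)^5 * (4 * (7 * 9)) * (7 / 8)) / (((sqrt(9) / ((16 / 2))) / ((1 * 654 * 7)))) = 52232.37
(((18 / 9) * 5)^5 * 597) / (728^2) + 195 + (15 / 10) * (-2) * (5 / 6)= 2526905 / 8281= 305.14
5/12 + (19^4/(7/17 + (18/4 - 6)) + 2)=-53169895/444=-119752.02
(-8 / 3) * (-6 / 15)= 1.07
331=331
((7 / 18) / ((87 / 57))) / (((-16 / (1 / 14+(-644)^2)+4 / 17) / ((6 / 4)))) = 1.62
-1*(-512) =512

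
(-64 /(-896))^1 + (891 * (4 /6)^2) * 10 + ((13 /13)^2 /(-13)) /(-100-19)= 12252463 /3094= 3960.07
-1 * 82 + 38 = -44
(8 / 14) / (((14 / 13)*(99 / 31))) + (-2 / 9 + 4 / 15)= 5108 / 24255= 0.21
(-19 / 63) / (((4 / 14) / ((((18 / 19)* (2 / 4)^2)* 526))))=-263 / 2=-131.50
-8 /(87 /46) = -368 /87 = -4.23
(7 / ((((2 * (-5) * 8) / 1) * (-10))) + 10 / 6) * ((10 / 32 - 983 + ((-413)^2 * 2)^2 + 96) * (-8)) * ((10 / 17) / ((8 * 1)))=-7487110631144857 / 65280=-114692258442.78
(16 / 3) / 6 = 8 / 9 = 0.89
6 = 6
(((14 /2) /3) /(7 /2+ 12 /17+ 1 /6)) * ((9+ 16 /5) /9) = 7259 /10035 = 0.72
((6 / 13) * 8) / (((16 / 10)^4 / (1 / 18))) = 625 / 19968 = 0.03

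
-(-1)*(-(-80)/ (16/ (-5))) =-25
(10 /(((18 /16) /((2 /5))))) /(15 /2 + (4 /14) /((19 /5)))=0.47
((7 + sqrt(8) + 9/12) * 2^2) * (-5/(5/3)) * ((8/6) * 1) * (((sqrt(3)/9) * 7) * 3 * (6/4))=-1026.05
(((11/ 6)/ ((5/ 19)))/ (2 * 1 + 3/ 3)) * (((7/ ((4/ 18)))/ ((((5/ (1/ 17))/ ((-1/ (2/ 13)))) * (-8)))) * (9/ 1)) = 171171/ 27200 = 6.29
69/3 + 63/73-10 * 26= -17238/73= -236.14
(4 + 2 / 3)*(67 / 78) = 469 / 117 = 4.01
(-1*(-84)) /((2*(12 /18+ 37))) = 126 /113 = 1.12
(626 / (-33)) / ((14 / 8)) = -2504 / 231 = -10.84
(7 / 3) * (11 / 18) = 77 / 54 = 1.43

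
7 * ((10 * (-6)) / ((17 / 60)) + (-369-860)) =-171451 / 17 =-10085.35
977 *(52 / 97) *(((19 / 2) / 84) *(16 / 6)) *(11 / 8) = 217.19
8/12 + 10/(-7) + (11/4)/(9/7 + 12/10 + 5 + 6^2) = -89323/127848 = -0.70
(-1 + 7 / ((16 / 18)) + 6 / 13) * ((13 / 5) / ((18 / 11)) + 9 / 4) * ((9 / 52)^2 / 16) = 4745097 / 89989120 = 0.05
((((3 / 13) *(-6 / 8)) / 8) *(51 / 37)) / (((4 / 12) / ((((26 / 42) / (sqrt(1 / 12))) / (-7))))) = 459 *sqrt(3) / 29008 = 0.03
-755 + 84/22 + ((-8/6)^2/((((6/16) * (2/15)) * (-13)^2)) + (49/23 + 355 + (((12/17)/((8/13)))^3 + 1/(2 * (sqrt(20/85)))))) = -5933896303693/15124690152 + sqrt(17)/4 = -391.30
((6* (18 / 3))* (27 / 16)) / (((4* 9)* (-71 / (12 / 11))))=-81 / 3124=-0.03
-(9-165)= 156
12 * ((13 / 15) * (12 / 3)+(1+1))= 328 / 5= 65.60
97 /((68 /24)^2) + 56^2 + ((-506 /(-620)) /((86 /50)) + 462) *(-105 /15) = -68755875 /770474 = -89.24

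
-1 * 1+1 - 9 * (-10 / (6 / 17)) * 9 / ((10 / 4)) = 918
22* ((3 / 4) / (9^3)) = 11 / 486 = 0.02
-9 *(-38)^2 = -12996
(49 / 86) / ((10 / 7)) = 343 / 860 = 0.40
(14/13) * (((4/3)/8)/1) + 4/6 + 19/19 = 24/13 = 1.85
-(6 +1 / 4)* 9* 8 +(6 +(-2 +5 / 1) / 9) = -1331 / 3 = -443.67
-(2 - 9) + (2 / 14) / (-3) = 146 / 21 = 6.95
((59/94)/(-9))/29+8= 196213/24534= 8.00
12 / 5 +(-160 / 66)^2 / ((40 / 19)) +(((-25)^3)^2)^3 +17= 79235178418457508087158323958 / 5445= 14551915228366851806640650.00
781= 781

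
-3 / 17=-0.18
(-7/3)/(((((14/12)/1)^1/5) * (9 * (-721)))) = 10/6489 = 0.00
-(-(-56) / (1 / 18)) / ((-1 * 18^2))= 28 / 9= 3.11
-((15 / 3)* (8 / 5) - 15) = 7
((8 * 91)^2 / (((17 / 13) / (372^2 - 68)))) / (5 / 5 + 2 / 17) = 952968470272 / 19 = 50156235277.47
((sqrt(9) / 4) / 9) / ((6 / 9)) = 1 / 8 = 0.12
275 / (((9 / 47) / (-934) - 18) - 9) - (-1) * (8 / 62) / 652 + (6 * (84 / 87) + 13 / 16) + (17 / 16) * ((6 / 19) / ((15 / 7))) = -180719495751389 / 52799848428240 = -3.42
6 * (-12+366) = 2124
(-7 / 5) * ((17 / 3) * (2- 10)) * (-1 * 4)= -3808 / 15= -253.87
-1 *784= -784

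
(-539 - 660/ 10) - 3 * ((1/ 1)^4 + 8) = -632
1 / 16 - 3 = -47 / 16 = -2.94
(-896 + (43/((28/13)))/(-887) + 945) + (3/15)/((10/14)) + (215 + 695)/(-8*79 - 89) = 3069432631/63952700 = 48.00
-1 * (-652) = 652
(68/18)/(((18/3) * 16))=17/432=0.04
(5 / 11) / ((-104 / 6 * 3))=-5 / 572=-0.01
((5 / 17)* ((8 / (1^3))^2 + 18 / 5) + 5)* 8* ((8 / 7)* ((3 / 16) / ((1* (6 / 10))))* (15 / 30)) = 4230 / 119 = 35.55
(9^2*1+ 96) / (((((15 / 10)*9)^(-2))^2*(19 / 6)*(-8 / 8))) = -282195171 / 152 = -1856547.18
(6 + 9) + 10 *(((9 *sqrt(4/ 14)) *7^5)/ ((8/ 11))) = 15 + 1188495 *sqrt(14)/ 4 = 1111750.27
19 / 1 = 19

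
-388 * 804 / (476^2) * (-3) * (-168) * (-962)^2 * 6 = -7794740880576 / 2023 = -3853060247.44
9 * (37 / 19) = 333 / 19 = 17.53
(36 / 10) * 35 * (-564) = -71064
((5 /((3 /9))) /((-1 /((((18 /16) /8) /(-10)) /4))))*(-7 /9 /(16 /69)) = -1449 /8192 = -0.18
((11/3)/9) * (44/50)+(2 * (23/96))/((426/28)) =149531/383400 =0.39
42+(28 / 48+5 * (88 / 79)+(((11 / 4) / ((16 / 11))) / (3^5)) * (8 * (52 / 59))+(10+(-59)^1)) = -3589003 / 4530492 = -0.79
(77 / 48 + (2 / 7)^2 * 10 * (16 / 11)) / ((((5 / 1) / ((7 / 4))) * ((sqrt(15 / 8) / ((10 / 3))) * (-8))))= -72223 * sqrt(30) / 1330560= -0.30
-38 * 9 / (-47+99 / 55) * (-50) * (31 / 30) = -44175 / 113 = -390.93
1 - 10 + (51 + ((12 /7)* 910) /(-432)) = 691 /18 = 38.39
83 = 83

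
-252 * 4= -1008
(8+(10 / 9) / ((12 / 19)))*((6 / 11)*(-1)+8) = 21607 / 297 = 72.75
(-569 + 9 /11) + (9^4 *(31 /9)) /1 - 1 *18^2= 238775 /11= 21706.82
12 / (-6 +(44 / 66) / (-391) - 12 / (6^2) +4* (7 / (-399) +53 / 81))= -7220988 / 2279383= -3.17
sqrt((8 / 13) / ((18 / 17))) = 2* sqrt(221) / 39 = 0.76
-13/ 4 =-3.25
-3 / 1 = -3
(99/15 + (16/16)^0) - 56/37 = 6.09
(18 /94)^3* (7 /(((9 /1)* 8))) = 567 /830584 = 0.00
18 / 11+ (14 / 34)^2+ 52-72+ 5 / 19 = -1083046 / 60401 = -17.93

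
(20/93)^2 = 400/8649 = 0.05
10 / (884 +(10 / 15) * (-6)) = 1 / 88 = 0.01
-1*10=-10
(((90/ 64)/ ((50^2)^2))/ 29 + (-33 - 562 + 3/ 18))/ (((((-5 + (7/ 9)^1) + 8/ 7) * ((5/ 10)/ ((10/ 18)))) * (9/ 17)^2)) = 765.78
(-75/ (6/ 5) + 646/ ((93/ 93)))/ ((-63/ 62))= -12059/ 21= -574.24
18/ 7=2.57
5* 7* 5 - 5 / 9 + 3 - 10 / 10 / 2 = 3185 / 18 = 176.94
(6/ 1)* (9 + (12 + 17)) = 228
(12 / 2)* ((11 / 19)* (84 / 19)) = 5544 / 361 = 15.36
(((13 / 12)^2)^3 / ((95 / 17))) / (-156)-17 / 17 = -3410333741 / 3404021760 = -1.00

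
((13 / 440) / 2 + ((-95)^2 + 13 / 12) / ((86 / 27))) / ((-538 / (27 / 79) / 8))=-2895221583 / 201034460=-14.40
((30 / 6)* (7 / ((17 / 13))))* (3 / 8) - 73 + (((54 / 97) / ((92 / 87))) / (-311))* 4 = -5941999411 / 94362376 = -62.97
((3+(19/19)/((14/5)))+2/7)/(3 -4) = -51/14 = -3.64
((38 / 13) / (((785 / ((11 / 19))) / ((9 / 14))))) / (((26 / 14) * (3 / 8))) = 264 / 132665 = 0.00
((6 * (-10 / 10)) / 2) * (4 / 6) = -2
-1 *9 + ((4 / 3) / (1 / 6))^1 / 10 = -41 / 5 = -8.20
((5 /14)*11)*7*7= 385 /2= 192.50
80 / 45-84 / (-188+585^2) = 5471836 / 3078333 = 1.78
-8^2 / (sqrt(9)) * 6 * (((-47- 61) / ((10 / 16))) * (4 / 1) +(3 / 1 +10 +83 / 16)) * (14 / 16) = 376887 / 5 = 75377.40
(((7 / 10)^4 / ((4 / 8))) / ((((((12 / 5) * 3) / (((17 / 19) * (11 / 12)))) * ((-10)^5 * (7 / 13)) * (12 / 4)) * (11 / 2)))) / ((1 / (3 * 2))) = -75803 / 205200000000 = -0.00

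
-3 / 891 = -1 / 297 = -0.00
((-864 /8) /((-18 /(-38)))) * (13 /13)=-228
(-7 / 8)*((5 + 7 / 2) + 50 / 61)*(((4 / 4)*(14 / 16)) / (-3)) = 18571 / 7808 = 2.38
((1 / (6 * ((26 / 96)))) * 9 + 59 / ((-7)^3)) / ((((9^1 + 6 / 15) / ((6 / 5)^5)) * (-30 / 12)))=-372143808 / 654915625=-0.57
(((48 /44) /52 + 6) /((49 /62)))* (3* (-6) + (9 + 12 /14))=-434682 /7007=-62.04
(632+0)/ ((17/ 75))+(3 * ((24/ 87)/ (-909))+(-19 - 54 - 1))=405449618/ 149379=2714.23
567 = 567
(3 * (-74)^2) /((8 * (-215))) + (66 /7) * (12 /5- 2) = -17397 /3010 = -5.78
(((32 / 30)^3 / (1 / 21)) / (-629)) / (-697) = 28672 / 493214625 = 0.00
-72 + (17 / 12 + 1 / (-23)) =-19493 / 276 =-70.63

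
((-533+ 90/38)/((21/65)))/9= -655330/3591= -182.49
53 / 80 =0.66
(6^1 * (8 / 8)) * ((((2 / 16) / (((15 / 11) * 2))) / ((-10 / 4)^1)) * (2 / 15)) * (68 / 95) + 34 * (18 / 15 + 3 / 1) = 5086876 / 35625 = 142.79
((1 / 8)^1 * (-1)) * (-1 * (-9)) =-9 / 8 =-1.12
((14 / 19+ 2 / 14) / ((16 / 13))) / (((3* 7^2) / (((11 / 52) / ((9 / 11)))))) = 1573 / 1251264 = 0.00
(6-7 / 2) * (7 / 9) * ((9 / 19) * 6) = 105 / 19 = 5.53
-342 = -342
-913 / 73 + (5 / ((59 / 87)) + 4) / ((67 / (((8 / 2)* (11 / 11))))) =-3413157 / 288569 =-11.83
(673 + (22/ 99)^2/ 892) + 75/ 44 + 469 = 908984393/ 794772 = 1143.70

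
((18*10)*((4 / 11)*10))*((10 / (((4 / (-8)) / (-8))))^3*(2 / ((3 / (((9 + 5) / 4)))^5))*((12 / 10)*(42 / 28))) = 688414720000 / 33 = 20861052121.21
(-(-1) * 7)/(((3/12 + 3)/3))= 84/13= 6.46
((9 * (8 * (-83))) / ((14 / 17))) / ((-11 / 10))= 507960 / 77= 6596.88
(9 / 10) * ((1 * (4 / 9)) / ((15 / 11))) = 22 / 75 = 0.29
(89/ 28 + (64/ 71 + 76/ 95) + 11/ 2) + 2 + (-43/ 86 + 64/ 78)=4923473/ 387660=12.70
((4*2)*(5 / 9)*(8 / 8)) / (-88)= -5 / 99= -0.05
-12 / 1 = -12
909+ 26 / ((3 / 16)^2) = 14837 / 9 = 1648.56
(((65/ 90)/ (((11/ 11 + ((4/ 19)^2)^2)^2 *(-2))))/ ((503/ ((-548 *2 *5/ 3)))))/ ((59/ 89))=26920475940658690/ 13662089744596191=1.97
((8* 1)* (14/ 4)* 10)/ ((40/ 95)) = 665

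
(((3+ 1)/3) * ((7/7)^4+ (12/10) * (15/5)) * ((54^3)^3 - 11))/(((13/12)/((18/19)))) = 25862122363163517792/1235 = 20940989767743739.10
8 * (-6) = -48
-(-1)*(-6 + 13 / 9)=-41 / 9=-4.56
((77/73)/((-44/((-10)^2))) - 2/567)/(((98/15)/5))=-2484275/1352106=-1.84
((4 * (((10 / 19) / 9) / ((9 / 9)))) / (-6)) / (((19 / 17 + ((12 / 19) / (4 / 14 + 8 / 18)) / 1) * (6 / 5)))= -19550 / 1193049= -0.02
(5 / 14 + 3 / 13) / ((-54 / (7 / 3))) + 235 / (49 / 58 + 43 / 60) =132461237 / 880308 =150.47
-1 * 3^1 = -3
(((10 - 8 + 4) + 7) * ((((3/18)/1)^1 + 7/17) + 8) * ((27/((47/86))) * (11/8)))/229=48423375/1463768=33.08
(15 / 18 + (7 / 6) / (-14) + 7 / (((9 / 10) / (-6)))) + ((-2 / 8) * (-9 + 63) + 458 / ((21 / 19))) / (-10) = -18061 / 210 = -86.00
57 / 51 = 19 / 17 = 1.12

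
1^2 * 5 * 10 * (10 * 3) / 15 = 100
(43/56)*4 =3.07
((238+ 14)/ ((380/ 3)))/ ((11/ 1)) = 0.18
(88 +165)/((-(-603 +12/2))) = 253/597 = 0.42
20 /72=5 /18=0.28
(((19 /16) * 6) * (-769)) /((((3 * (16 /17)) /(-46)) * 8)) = 5712901 /512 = 11158.01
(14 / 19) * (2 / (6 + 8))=2 / 19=0.11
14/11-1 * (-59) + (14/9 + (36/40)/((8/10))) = 49859/792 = 62.95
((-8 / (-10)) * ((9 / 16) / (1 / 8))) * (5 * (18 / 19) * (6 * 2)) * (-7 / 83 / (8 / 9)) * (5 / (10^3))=-15309 / 157700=-0.10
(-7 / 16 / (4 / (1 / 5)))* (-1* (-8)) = -7 / 40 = -0.18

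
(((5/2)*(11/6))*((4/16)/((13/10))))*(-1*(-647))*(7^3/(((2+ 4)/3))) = 61028275/624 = 97801.72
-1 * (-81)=81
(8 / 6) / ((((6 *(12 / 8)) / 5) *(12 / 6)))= 10 / 27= 0.37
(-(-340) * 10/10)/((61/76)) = 25840/61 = 423.61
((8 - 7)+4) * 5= 25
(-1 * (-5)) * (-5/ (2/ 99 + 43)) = -2475/ 4259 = -0.58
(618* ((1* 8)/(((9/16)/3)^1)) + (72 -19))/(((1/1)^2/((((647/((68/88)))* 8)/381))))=1002870704/2159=464507.04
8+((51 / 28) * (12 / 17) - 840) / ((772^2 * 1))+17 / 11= 437983659 / 45890768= 9.54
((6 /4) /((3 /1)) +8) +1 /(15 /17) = 289 /30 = 9.63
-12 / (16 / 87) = -65.25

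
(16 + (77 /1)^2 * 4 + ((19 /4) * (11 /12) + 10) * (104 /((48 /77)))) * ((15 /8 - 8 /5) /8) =16553911 /18432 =898.11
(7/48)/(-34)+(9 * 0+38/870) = 3107/78880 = 0.04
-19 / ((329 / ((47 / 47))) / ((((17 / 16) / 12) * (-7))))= 323 / 9024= 0.04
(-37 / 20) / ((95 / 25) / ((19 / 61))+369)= -37 / 7624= -0.00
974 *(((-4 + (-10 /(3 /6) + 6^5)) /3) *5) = 12584080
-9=-9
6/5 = 1.20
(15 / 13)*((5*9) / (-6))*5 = -43.27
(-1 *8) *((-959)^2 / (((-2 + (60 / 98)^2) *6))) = 4416308162 / 5853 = 754537.53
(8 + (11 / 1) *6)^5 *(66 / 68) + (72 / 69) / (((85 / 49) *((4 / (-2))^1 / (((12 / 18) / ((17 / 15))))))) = 2153741723.12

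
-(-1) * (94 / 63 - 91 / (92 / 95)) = -535987 / 5796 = -92.48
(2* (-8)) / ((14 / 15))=-120 / 7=-17.14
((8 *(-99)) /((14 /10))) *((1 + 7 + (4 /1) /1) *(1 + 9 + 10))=-950400 /7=-135771.43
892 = 892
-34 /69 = -0.49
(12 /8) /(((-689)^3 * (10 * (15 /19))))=-19 /32708276900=-0.00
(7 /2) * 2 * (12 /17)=84 /17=4.94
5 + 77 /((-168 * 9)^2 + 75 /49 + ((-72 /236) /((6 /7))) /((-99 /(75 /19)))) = 5.00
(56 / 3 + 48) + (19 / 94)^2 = 1768283 / 26508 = 66.71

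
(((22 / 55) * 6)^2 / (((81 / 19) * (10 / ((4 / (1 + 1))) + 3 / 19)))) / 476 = 722 / 1311975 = 0.00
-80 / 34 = -40 / 17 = -2.35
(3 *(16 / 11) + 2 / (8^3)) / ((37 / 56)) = 86093 / 13024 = 6.61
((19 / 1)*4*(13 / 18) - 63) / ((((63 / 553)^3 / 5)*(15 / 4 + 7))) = -719836940 / 282123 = -2551.50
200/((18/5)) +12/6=518/9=57.56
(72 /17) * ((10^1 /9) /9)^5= 800000 /6586148313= 0.00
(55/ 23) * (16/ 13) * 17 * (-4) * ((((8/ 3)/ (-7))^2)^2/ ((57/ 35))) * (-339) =877.40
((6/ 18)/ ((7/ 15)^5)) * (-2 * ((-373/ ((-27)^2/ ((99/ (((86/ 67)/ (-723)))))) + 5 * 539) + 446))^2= 16902499390871403125/ 279685287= 60433995553.26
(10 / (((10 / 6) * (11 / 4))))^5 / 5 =7962624 / 805255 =9.89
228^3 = 11852352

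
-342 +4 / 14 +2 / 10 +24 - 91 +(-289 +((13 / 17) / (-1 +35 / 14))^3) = -3237793703 / 4642785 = -697.38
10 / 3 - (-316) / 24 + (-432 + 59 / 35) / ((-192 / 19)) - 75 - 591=-4078481 / 6720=-606.92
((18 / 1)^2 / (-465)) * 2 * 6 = -1296 / 155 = -8.36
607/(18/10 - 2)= -3035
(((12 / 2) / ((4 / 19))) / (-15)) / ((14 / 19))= -2.58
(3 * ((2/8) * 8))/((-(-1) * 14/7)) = 3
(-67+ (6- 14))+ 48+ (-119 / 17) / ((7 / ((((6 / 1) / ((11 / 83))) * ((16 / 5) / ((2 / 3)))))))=-13437 / 55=-244.31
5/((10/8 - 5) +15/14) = -1.87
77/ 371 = 11/ 53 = 0.21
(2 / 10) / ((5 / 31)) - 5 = -94 / 25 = -3.76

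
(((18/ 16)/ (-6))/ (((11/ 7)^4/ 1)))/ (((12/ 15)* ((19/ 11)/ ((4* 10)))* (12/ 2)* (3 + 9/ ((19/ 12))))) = -12005/ 702768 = -0.02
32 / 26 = 16 / 13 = 1.23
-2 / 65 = -0.03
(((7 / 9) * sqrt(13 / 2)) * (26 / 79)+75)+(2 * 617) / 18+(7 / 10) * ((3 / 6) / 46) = 91 * sqrt(26) / 711+1188703 / 8280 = 144.22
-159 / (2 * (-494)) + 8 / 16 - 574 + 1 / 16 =-2265589 / 3952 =-573.28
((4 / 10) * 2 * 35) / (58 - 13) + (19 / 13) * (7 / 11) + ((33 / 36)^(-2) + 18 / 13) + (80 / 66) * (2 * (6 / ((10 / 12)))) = 1527649 / 70785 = 21.58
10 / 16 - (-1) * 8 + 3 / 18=211 / 24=8.79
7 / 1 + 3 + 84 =94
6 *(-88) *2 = -1056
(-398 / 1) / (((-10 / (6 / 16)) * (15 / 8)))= 199 / 25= 7.96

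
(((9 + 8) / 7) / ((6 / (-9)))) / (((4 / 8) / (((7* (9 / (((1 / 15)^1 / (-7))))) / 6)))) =16065 / 2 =8032.50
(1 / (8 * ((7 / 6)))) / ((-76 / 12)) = -9 / 532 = -0.02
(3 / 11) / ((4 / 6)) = 9 / 22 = 0.41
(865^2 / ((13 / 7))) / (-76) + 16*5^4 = 4642425 / 988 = 4698.81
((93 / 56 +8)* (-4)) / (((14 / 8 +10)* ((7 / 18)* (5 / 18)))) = -350568 / 11515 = -30.44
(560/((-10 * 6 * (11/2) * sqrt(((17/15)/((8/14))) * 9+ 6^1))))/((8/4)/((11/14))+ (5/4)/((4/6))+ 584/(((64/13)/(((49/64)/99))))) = -57344 * sqrt(265)/14339945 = -0.07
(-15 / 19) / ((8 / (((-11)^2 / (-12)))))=605 / 608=1.00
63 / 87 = 21 / 29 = 0.72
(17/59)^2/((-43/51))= -14739/149683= -0.10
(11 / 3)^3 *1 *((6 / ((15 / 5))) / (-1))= -98.59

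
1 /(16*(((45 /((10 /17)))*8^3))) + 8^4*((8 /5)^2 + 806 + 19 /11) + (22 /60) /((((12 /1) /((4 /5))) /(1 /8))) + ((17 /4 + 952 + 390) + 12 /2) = 572215936611859 /172339200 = 3320288.92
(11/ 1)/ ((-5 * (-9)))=11/ 45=0.24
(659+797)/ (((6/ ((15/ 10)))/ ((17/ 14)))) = 442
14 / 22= 7 / 11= 0.64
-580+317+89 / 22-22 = -6181 / 22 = -280.95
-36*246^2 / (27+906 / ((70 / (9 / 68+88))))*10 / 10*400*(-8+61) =-36640743552000 / 926363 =-39553332.28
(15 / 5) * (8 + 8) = 48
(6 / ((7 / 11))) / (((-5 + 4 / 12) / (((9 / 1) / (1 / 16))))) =-14256 / 49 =-290.94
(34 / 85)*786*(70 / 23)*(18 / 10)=198072 / 115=1722.37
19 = 19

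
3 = 3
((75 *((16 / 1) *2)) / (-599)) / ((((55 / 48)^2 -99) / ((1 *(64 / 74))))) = 176947200 / 4988248573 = 0.04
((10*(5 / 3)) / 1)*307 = 15350 / 3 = 5116.67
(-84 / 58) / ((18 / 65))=-455 / 87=-5.23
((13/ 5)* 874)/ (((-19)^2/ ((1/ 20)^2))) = 0.02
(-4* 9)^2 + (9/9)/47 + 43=62934/47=1339.02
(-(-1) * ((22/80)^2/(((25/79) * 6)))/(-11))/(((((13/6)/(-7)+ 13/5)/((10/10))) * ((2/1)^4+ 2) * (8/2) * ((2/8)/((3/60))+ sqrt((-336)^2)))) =-553/8588736000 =-0.00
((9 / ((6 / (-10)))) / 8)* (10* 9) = -675 / 4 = -168.75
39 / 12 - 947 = -3775 / 4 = -943.75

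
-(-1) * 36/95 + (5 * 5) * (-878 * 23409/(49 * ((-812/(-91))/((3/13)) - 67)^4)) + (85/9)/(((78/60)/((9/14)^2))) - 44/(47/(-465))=3472260472041/8219752450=422.43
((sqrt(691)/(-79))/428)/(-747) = sqrt(691)/25257564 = 0.00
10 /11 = 0.91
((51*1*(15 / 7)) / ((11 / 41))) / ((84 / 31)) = 150.33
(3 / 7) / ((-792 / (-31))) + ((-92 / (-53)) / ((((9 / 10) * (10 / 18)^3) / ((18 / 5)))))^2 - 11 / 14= 18991134822901 / 11587125000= 1638.99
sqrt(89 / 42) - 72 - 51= -121.54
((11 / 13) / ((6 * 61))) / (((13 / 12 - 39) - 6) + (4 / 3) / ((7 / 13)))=-154 / 2760433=-0.00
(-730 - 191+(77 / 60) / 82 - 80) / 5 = -4924843 / 24600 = -200.20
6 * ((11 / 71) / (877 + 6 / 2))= 3 / 2840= 0.00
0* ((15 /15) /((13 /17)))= 0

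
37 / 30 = 1.23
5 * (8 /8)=5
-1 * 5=-5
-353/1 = -353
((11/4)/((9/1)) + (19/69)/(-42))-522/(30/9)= -4529603/28980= -156.30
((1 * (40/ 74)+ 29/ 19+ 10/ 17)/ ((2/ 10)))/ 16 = 158655/ 191216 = 0.83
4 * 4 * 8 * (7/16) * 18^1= 1008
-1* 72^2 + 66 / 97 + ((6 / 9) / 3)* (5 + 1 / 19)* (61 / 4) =-28563902 / 5529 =-5166.20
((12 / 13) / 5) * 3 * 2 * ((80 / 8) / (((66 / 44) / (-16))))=-1536 / 13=-118.15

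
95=95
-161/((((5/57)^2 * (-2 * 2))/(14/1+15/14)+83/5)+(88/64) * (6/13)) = -28696662540/3071536259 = -9.34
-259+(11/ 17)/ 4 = -258.84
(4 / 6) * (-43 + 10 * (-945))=-6328.67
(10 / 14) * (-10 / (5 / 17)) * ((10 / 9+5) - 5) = -1700 / 63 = -26.98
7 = 7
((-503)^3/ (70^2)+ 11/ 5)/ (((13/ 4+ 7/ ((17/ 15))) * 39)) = -2163296699/ 30623775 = -70.64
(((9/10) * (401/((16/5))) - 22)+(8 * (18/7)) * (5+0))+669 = 193231/224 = 862.64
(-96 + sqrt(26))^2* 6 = 49577.93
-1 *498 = -498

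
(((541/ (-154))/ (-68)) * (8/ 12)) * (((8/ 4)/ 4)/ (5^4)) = 541/ 19635000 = 0.00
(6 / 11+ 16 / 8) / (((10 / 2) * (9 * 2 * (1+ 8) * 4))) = 0.00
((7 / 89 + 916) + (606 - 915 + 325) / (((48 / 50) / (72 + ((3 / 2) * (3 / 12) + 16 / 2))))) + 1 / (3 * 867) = 2088644105 / 925956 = 2255.66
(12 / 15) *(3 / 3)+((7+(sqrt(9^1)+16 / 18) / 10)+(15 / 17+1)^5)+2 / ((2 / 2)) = 4321907749 / 127787130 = 33.82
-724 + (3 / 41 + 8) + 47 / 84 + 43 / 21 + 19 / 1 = -797079 / 1148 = -694.32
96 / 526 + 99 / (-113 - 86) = -16485 / 52337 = -0.31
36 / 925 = 0.04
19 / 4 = 4.75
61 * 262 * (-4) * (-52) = 3324256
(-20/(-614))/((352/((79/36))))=395/1945152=0.00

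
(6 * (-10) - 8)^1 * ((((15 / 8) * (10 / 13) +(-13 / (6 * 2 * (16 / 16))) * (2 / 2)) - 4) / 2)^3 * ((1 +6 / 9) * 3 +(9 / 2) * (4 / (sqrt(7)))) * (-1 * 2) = -97351792 * sqrt(7) / 46137 - 243379480 / 59319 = -9685.58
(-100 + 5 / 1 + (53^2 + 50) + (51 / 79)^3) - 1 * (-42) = 1383600085 / 493039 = 2806.27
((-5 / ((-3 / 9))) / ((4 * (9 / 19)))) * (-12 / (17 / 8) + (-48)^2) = 309320 / 17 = 18195.29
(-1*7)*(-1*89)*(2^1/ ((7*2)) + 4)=2581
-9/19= -0.47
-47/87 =-0.54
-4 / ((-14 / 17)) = 34 / 7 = 4.86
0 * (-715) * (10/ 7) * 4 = 0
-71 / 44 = -1.61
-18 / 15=-6 / 5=-1.20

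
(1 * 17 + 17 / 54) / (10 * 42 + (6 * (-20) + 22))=935 / 17388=0.05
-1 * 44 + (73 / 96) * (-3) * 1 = -1481 / 32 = -46.28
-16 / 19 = -0.84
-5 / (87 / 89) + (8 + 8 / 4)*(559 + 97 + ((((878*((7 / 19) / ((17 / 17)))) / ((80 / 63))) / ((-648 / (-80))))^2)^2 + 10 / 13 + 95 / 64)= 9788359.75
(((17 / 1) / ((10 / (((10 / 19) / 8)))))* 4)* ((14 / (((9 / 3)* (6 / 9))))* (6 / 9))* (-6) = -238 / 19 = -12.53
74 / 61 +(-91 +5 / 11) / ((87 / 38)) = -745970 / 19459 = -38.34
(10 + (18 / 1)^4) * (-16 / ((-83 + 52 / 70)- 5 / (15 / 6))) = 58792160 / 2949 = 19936.30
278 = 278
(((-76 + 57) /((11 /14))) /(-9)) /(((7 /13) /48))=7904 /33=239.52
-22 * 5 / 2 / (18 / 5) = -275 / 18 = -15.28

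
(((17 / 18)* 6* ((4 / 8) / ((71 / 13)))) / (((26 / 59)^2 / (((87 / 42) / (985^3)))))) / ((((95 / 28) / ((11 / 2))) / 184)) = 434181649 / 251394199314375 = 0.00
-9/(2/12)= -54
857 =857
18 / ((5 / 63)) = 1134 / 5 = 226.80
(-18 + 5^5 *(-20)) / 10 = -31259 / 5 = -6251.80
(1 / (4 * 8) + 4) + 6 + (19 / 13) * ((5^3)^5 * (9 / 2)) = 83496093754173 / 416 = 200711763832.15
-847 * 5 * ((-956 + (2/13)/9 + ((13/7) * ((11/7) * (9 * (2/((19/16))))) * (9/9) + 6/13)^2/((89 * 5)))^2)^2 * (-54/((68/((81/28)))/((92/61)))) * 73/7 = 9862414798022393486913191707717506712622210833449376971540363832/78634360103834914532556248513817508422542422125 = 125421187188390612.38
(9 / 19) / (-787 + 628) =-0.00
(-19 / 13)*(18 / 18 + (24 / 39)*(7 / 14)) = -1.91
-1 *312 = -312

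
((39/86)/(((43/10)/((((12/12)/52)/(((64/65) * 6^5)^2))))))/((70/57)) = 80275/2849409582759936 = 0.00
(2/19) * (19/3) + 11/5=43/15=2.87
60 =60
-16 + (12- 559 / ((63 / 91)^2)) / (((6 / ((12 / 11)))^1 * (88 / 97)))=-9696667 / 39204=-247.34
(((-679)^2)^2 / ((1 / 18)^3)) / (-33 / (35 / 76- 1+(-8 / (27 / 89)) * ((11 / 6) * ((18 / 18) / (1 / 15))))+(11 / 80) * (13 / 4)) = 590739249746559400865280 / 234622861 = 2517824764512437.69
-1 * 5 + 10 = 5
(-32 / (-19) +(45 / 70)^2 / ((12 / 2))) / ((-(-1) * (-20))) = -13057 / 148960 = -0.09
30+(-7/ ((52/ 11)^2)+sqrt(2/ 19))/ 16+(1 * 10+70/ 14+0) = sqrt(38)/ 304+1946033/ 43264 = 45.00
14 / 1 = 14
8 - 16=-8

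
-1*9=-9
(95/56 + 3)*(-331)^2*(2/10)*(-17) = -489847231/280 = -1749454.40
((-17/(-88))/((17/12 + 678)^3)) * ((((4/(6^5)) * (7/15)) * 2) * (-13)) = -3094/804782975401845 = -0.00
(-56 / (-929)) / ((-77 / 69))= -552 / 10219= -0.05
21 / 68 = 0.31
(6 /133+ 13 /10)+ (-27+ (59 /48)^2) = -36992527 /1532160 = -24.14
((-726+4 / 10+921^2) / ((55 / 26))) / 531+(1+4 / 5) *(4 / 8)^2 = 440970853 / 584100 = 754.96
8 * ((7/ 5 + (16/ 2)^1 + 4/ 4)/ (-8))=-52/ 5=-10.40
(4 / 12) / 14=1 / 42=0.02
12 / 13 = 0.92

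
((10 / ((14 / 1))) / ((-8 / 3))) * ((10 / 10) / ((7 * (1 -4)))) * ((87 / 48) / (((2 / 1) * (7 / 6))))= 435 / 43904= 0.01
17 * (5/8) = 85/8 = 10.62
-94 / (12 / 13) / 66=-1.54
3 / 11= 0.27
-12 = -12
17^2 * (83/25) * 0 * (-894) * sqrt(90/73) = 0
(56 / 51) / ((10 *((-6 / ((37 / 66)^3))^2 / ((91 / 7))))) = 233481103219 / 189690815286720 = 0.00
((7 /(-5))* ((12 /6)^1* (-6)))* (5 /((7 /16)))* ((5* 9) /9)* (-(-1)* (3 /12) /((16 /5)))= 75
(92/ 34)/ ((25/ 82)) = 3772/ 425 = 8.88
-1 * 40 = -40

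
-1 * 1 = -1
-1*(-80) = 80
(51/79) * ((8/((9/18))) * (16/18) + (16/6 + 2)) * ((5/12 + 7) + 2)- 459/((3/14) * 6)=-344369/1422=-242.17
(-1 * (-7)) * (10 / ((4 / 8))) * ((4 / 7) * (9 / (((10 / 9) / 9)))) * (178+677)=4986360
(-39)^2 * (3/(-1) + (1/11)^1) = -48672/11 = -4424.73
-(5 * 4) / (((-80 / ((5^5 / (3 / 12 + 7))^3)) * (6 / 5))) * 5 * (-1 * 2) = -166837935.82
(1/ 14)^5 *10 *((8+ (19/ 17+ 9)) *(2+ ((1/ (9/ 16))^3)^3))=112417278655/ 1860393188178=0.06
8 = 8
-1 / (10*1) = -1 / 10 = -0.10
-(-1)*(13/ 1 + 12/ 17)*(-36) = -8388/ 17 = -493.41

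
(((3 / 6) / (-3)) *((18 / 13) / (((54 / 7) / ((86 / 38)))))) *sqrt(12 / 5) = -301 *sqrt(15) / 11115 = -0.10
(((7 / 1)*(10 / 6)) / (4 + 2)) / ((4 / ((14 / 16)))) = 245 / 576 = 0.43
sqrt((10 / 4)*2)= sqrt(5)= 2.24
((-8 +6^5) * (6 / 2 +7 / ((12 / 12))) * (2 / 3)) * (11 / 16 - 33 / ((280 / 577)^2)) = -10615707047 / 1470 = -7221569.42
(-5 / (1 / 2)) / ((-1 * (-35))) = -2 / 7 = -0.29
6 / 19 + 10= 196 / 19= 10.32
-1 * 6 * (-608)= 3648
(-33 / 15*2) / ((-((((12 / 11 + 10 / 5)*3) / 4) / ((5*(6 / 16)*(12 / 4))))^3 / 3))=29648025 / 157216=188.58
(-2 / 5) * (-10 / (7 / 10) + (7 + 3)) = 1.71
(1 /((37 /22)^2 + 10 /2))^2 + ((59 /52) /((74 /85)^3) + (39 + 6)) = 14138321434809623 /302515557016608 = 46.74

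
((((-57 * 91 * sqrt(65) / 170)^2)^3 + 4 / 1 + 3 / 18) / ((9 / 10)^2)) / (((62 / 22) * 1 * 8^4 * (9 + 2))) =128365642709271232340512519 / 59581499728527360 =2154454709.84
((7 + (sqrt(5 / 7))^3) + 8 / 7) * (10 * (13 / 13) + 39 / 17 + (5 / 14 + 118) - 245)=-1551255 / 1666 - 136075 * sqrt(35) / 11662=-1000.16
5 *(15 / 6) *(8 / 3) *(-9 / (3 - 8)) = 60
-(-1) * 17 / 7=17 / 7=2.43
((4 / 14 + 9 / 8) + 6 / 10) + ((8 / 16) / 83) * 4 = 2.03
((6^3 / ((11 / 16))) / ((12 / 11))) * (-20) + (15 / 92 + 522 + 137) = -469277 / 92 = -5100.84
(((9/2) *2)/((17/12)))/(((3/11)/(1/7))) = 396/119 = 3.33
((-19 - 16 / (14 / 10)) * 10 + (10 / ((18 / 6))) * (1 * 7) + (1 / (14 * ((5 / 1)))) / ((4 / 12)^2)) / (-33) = 58973 / 6930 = 8.51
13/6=2.17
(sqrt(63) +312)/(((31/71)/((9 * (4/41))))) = 7668 * sqrt(7)/1271 +797472/1271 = 643.40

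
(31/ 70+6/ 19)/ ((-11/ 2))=-1009/ 7315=-0.14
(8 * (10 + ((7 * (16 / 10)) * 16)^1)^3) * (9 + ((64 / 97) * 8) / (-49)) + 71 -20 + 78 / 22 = 629748293766104 / 1307075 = 481799662.43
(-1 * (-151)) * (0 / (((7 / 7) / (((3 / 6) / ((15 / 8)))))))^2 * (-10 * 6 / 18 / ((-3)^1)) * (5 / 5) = 0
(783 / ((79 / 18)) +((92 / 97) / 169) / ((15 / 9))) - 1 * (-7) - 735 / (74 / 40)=-50765117617 / 239583695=-211.89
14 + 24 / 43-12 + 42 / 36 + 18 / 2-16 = -3.28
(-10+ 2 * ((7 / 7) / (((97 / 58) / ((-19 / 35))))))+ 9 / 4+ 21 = 171119 / 13580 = 12.60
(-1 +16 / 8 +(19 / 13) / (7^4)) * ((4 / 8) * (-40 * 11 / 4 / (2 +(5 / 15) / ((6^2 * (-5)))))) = -927590400 / 33678827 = -27.54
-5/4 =-1.25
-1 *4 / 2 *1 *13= -26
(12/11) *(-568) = -6816/11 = -619.64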